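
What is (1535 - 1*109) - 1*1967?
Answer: -541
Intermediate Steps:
(1535 - 1*109) - 1*1967 = (1535 - 109) - 1967 = 1426 - 1967 = -541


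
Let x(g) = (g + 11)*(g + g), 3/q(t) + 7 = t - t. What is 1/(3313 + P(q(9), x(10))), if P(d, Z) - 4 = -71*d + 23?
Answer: 7/23593 ≈ 0.00029670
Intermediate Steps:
q(t) = -3/7 (q(t) = 3/(-7 + (t - t)) = 3/(-7 + 0) = 3/(-7) = 3*(-⅐) = -3/7)
x(g) = 2*g*(11 + g) (x(g) = (11 + g)*(2*g) = 2*g*(11 + g))
P(d, Z) = 27 - 71*d (P(d, Z) = 4 + (-71*d + 23) = 4 + (23 - 71*d) = 27 - 71*d)
1/(3313 + P(q(9), x(10))) = 1/(3313 + (27 - 71*(-3/7))) = 1/(3313 + (27 + 213/7)) = 1/(3313 + 402/7) = 1/(23593/7) = 7/23593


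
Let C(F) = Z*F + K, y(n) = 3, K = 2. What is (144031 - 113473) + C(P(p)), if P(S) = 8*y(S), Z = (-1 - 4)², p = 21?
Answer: 31160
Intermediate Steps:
Z = 25 (Z = (-5)² = 25)
P(S) = 24 (P(S) = 8*3 = 24)
C(F) = 2 + 25*F (C(F) = 25*F + 2 = 2 + 25*F)
(144031 - 113473) + C(P(p)) = (144031 - 113473) + (2 + 25*24) = 30558 + (2 + 600) = 30558 + 602 = 31160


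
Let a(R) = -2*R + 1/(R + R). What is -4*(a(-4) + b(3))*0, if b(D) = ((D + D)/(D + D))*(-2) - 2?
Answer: 0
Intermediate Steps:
b(D) = -4 (b(D) = ((2*D)/((2*D)))*(-2) - 2 = ((2*D)*(1/(2*D)))*(-2) - 2 = 1*(-2) - 2 = -2 - 2 = -4)
a(R) = 1/(2*R) - 2*R (a(R) = -2*R + 1/(2*R) = 1/(2*R) - 2*R)
-4*(a(-4) + b(3))*0 = -4*(((1/2)/(-4) - 2*(-4)) - 4)*0 = -4*(((1/2)*(-1/4) + 8) - 4)*0 = -4*((-1/8 + 8) - 4)*0 = -4*(63/8 - 4)*0 = -4*31/8*0 = -31/2*0 = 0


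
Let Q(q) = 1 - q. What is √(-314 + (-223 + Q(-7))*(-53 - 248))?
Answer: √64401 ≈ 253.77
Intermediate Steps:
√(-314 + (-223 + Q(-7))*(-53 - 248)) = √(-314 + (-223 + (1 - 1*(-7)))*(-53 - 248)) = √(-314 + (-223 + (1 + 7))*(-301)) = √(-314 + (-223 + 8)*(-301)) = √(-314 - 215*(-301)) = √(-314 + 64715) = √64401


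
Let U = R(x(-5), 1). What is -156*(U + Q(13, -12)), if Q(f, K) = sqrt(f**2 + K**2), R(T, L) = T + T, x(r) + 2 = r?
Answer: 2184 - 156*sqrt(313) ≈ -575.92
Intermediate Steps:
x(r) = -2 + r
R(T, L) = 2*T
Q(f, K) = sqrt(K**2 + f**2)
U = -14 (U = 2*(-2 - 5) = 2*(-7) = -14)
-156*(U + Q(13, -12)) = -156*(-14 + sqrt((-12)**2 + 13**2)) = -156*(-14 + sqrt(144 + 169)) = -156*(-14 + sqrt(313)) = 2184 - 156*sqrt(313)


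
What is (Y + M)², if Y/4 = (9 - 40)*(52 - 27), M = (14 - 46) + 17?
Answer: 9703225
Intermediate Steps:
M = -15 (M = -32 + 17 = -15)
Y = -3100 (Y = 4*((9 - 40)*(52 - 27)) = 4*(-31*25) = 4*(-775) = -3100)
(Y + M)² = (-3100 - 15)² = (-3115)² = 9703225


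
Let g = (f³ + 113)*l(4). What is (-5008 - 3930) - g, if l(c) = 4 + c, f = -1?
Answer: -9834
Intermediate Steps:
g = 896 (g = ((-1)³ + 113)*(4 + 4) = (-1 + 113)*8 = 112*8 = 896)
(-5008 - 3930) - g = (-5008 - 3930) - 1*896 = -8938 - 896 = -9834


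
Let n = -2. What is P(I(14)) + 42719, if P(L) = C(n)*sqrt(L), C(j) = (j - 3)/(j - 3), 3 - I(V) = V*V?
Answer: 42719 + I*sqrt(193) ≈ 42719.0 + 13.892*I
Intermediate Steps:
I(V) = 3 - V**2 (I(V) = 3 - V*V = 3 - V**2)
C(j) = 1 (C(j) = (-3 + j)/(-3 + j) = 1)
P(L) = sqrt(L) (P(L) = 1*sqrt(L) = sqrt(L))
P(I(14)) + 42719 = sqrt(3 - 1*14**2) + 42719 = sqrt(3 - 1*196) + 42719 = sqrt(3 - 196) + 42719 = sqrt(-193) + 42719 = I*sqrt(193) + 42719 = 42719 + I*sqrt(193)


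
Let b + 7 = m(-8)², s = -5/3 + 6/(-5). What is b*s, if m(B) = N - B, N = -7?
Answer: 86/5 ≈ 17.200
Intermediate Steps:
s = -43/15 (s = -5*⅓ + 6*(-⅕) = -5/3 - 6/5 = -43/15 ≈ -2.8667)
m(B) = -7 - B
b = -6 (b = -7 + (-7 - 1*(-8))² = -7 + (-7 + 8)² = -7 + 1² = -7 + 1 = -6)
b*s = -6*(-43/15) = 86/5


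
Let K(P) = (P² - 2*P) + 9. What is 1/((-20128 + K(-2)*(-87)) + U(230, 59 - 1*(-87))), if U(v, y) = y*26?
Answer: -1/17811 ≈ -5.6145e-5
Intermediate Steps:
U(v, y) = 26*y
K(P) = 9 + P² - 2*P
1/((-20128 + K(-2)*(-87)) + U(230, 59 - 1*(-87))) = 1/((-20128 + (9 + (-2)² - 2*(-2))*(-87)) + 26*(59 - 1*(-87))) = 1/((-20128 + (9 + 4 + 4)*(-87)) + 26*(59 + 87)) = 1/((-20128 + 17*(-87)) + 26*146) = 1/((-20128 - 1479) + 3796) = 1/(-21607 + 3796) = 1/(-17811) = -1/17811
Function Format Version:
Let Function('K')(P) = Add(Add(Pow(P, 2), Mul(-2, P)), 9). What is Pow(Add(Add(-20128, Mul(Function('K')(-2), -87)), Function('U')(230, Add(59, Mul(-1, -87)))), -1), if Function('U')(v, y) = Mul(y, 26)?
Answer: Rational(-1, 17811) ≈ -5.6145e-5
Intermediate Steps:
Function('U')(v, y) = Mul(26, y)
Function('K')(P) = Add(9, Pow(P, 2), Mul(-2, P))
Pow(Add(Add(-20128, Mul(Function('K')(-2), -87)), Function('U')(230, Add(59, Mul(-1, -87)))), -1) = Pow(Add(Add(-20128, Mul(Add(9, Pow(-2, 2), Mul(-2, -2)), -87)), Mul(26, Add(59, Mul(-1, -87)))), -1) = Pow(Add(Add(-20128, Mul(Add(9, 4, 4), -87)), Mul(26, Add(59, 87))), -1) = Pow(Add(Add(-20128, Mul(17, -87)), Mul(26, 146)), -1) = Pow(Add(Add(-20128, -1479), 3796), -1) = Pow(Add(-21607, 3796), -1) = Pow(-17811, -1) = Rational(-1, 17811)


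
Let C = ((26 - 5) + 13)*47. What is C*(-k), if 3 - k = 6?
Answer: 4794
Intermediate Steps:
k = -3 (k = 3 - 1*6 = 3 - 6 = -3)
C = 1598 (C = (21 + 13)*47 = 34*47 = 1598)
C*(-k) = 1598*(-1*(-3)) = 1598*3 = 4794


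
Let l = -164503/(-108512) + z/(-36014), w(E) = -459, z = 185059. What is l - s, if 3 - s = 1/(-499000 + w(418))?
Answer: -6463142428732349/975930691209056 ≈ -6.6225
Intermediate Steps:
l = -7078355583/1953975584 (l = -164503/(-108512) + 185059/(-36014) = -164503*(-1/108512) + 185059*(-1/36014) = 164503/108512 - 185059/36014 = -7078355583/1953975584 ≈ -3.6225)
s = 1498378/499459 (s = 3 - 1/(-499000 - 459) = 3 - 1/(-499459) = 3 - 1*(-1/499459) = 3 + 1/499459 = 1498378/499459 ≈ 3.0000)
l - s = -7078355583/1953975584 - 1*1498378/499459 = -7078355583/1953975584 - 1498378/499459 = -6463142428732349/975930691209056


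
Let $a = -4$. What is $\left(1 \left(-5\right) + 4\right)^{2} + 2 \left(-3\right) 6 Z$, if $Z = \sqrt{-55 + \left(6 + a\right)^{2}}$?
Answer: $1 - 36 i \sqrt{51} \approx 1.0 - 257.09 i$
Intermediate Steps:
$Z = i \sqrt{51}$ ($Z = \sqrt{-55 + \left(6 - 4\right)^{2}} = \sqrt{-55 + 2^{2}} = \sqrt{-55 + 4} = \sqrt{-51} = i \sqrt{51} \approx 7.1414 i$)
$\left(1 \left(-5\right) + 4\right)^{2} + 2 \left(-3\right) 6 Z = \left(1 \left(-5\right) + 4\right)^{2} + 2 \left(-3\right) 6 i \sqrt{51} = \left(-5 + 4\right)^{2} + \left(-6\right) 6 i \sqrt{51} = \left(-1\right)^{2} - 36 i \sqrt{51} = 1 - 36 i \sqrt{51}$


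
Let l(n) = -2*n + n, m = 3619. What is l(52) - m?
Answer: -3671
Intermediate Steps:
l(n) = -n
l(52) - m = -1*52 - 1*3619 = -52 - 3619 = -3671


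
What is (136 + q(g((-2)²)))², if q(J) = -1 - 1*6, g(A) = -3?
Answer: 16641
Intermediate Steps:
q(J) = -7 (q(J) = -1 - 6 = -7)
(136 + q(g((-2)²)))² = (136 - 7)² = 129² = 16641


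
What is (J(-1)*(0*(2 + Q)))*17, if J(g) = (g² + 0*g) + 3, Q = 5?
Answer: 0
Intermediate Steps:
J(g) = 3 + g² (J(g) = (g² + 0) + 3 = g² + 3 = 3 + g²)
(J(-1)*(0*(2 + Q)))*17 = ((3 + (-1)²)*(0*(2 + 5)))*17 = ((3 + 1)*(0*7))*17 = (4*0)*17 = 0*17 = 0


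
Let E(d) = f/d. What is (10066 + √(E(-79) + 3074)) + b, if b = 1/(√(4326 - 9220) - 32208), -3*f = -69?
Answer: 5221033659110/518680079 + √19183017/79 - I*√4894/1037360158 ≈ 10121.0 - 6.7438e-8*I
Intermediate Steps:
f = 23 (f = -⅓*(-69) = 23)
E(d) = 23/d
b = 1/(-32208 + I*√4894) (b = 1/(√(-4894) - 32208) = 1/(I*√4894 - 32208) = 1/(-32208 + I*√4894) ≈ -3.1048e-5 - 6.744e-8*I)
(10066 + √(E(-79) + 3074)) + b = (10066 + √(23/(-79) + 3074)) + (-16104/518680079 - I*√4894/1037360158) = (10066 + √(23*(-1/79) + 3074)) + (-16104/518680079 - I*√4894/1037360158) = (10066 + √(-23/79 + 3074)) + (-16104/518680079 - I*√4894/1037360158) = (10066 + √(242823/79)) + (-16104/518680079 - I*√4894/1037360158) = (10066 + √19183017/79) + (-16104/518680079 - I*√4894/1037360158) = 5221033659110/518680079 + √19183017/79 - I*√4894/1037360158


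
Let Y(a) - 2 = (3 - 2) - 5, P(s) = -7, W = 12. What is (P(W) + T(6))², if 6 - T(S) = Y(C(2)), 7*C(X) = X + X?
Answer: 1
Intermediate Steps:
C(X) = 2*X/7 (C(X) = (X + X)/7 = (2*X)/7 = 2*X/7)
Y(a) = -2 (Y(a) = 2 + ((3 - 2) - 5) = 2 + (1 - 5) = 2 - 4 = -2)
T(S) = 8 (T(S) = 6 - 1*(-2) = 6 + 2 = 8)
(P(W) + T(6))² = (-7 + 8)² = 1² = 1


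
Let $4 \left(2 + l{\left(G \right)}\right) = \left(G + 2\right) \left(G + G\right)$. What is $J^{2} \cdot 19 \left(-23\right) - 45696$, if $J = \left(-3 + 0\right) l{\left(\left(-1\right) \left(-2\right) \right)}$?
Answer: $-61428$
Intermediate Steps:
$l{\left(G \right)} = -2 + \frac{G \left(2 + G\right)}{2}$ ($l{\left(G \right)} = -2 + \frac{\left(G + 2\right) \left(G + G\right)}{4} = -2 + \frac{\left(2 + G\right) 2 G}{4} = -2 + \frac{2 G \left(2 + G\right)}{4} = -2 + \frac{G \left(2 + G\right)}{2}$)
$J = -6$ ($J = \left(-3 + 0\right) \left(-2 - -2 + \frac{\left(\left(-1\right) \left(-2\right)\right)^{2}}{2}\right) = - 3 \left(-2 + 2 + \frac{2^{2}}{2}\right) = - 3 \left(-2 + 2 + \frac{1}{2} \cdot 4\right) = - 3 \left(-2 + 2 + 2\right) = \left(-3\right) 2 = -6$)
$J^{2} \cdot 19 \left(-23\right) - 45696 = \left(-6\right)^{2} \cdot 19 \left(-23\right) - 45696 = 36 \cdot 19 \left(-23\right) - 45696 = 684 \left(-23\right) - 45696 = -15732 - 45696 = -61428$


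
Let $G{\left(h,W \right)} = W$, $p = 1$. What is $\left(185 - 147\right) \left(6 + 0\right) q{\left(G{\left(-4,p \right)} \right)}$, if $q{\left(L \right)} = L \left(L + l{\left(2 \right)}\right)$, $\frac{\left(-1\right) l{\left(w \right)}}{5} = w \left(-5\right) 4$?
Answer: $45828$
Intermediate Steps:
$l{\left(w \right)} = 100 w$ ($l{\left(w \right)} = - 5 w \left(-5\right) 4 = - 5 - 5 w 4 = - 5 \left(- 20 w\right) = 100 w$)
$q{\left(L \right)} = L \left(200 + L\right)$ ($q{\left(L \right)} = L \left(L + 100 \cdot 2\right) = L \left(L + 200\right) = L \left(200 + L\right)$)
$\left(185 - 147\right) \left(6 + 0\right) q{\left(G{\left(-4,p \right)} \right)} = \left(185 - 147\right) \left(6 + 0\right) 1 \left(200 + 1\right) = 38 \cdot 6 \cdot 1 \cdot 201 = 38 \cdot 6 \cdot 201 = 38 \cdot 1206 = 45828$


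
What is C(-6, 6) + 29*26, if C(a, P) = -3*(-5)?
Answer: 769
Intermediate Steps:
C(a, P) = 15
C(-6, 6) + 29*26 = 15 + 29*26 = 15 + 754 = 769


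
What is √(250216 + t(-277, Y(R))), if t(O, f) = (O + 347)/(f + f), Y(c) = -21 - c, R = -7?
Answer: 3*√111206/2 ≈ 500.21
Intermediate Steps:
t(O, f) = (347 + O)/(2*f) (t(O, f) = (347 + O)/((2*f)) = (347 + O)*(1/(2*f)) = (347 + O)/(2*f))
√(250216 + t(-277, Y(R))) = √(250216 + (347 - 277)/(2*(-21 - 1*(-7)))) = √(250216 + (½)*70/(-21 + 7)) = √(250216 + (½)*70/(-14)) = √(250216 + (½)*(-1/14)*70) = √(250216 - 5/2) = √(500427/2) = 3*√111206/2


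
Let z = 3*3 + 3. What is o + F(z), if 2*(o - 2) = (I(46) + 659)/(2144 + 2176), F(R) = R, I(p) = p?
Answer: 8111/576 ≈ 14.082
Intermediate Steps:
z = 12 (z = 9 + 3 = 12)
o = 1199/576 (o = 2 + ((46 + 659)/(2144 + 2176))/2 = 2 + (705/4320)/2 = 2 + (705*(1/4320))/2 = 2 + (½)*(47/288) = 2 + 47/576 = 1199/576 ≈ 2.0816)
o + F(z) = 1199/576 + 12 = 8111/576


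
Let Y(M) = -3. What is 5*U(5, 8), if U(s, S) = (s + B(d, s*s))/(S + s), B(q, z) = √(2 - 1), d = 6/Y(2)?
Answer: 30/13 ≈ 2.3077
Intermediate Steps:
d = -2 (d = 6/(-3) = 6*(-⅓) = -2)
B(q, z) = 1 (B(q, z) = √1 = 1)
U(s, S) = (1 + s)/(S + s) (U(s, S) = (s + 1)/(S + s) = (1 + s)/(S + s))
5*U(5, 8) = 5*((1 + 5)/(8 + 5)) = 5*(6/13) = 30/13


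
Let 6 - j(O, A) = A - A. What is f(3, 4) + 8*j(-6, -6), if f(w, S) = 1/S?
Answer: 193/4 ≈ 48.250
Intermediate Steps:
j(O, A) = 6 (j(O, A) = 6 - (A - A) = 6 - 1*0 = 6 + 0 = 6)
f(3, 4) + 8*j(-6, -6) = 1/4 + 8*6 = 1/4 + 48 = 193/4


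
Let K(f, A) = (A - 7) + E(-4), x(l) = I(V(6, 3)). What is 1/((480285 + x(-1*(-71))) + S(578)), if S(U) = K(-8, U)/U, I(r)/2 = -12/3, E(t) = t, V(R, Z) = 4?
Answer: 578/277600673 ≈ 2.0821e-6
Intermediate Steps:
I(r) = -8 (I(r) = 2*(-12/3) = 2*(-12*1/3) = 2*(-4) = -8)
x(l) = -8
K(f, A) = -11 + A (K(f, A) = (A - 7) - 4 = (-7 + A) - 4 = -11 + A)
S(U) = (-11 + U)/U
1/((480285 + x(-1*(-71))) + S(578)) = 1/((480285 - 8) + (-11 + 578)/578) = 1/(480277 + (1/578)*567) = 1/(480277 + 567/578) = 1/(277600673/578) = 578/277600673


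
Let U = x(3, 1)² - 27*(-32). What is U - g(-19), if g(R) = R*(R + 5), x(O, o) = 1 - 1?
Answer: 598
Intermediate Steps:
x(O, o) = 0
g(R) = R*(5 + R)
U = 864 (U = 0² - 27*(-32) = 0 + 864 = 864)
U - g(-19) = 864 - (-19)*(5 - 19) = 864 - (-19)*(-14) = 864 - 1*266 = 864 - 266 = 598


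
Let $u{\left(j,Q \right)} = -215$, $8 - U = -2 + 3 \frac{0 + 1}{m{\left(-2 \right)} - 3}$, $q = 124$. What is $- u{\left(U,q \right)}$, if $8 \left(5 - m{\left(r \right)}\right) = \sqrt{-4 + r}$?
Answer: $215$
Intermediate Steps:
$m{\left(r \right)} = 5 - \frac{\sqrt{-4 + r}}{8}$
$U = 10 - \frac{3}{2 - \frac{i \sqrt{6}}{8}}$ ($U = 8 - \left(-2 + 3 \frac{0 + 1}{\left(5 - \frac{\sqrt{-4 - 2}}{8}\right) - 3}\right) = 8 - \left(-2 + 3 \cdot 1 \frac{1}{\left(5 - \frac{\sqrt{-6}}{8}\right) - 3}\right) = 8 - \left(-2 + 3 \cdot 1 \frac{1}{\left(5 - \frac{i \sqrt{6}}{8}\right) - 3}\right) = 8 - \left(-2 + 3 \cdot 1 \frac{1}{2 - \frac{i \sqrt{6}}{8}}\right) = 8 - \left(-2 + \frac{3}{2 - \frac{i \sqrt{6}}{8}}\right) = 8 + \left(2 - \frac{3}{2 - \frac{i \sqrt{6}}{8}}\right) = 10 - \frac{3}{2 - \frac{i \sqrt{6}}{8}} \approx 8.5343 - 0.22438 i$)
$- u{\left(U,q \right)} = \left(-1\right) \left(-215\right) = 215$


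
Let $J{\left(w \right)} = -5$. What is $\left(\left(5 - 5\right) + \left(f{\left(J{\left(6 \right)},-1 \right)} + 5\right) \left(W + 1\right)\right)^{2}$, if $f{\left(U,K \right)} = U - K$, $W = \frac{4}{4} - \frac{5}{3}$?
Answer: $\frac{1}{9} \approx 0.11111$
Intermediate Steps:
$W = - \frac{2}{3}$ ($W = 4 \cdot \frac{1}{4} - \frac{5}{3} = 1 - \frac{5}{3} = - \frac{2}{3} \approx -0.66667$)
$\left(\left(5 - 5\right) + \left(f{\left(J{\left(6 \right)},-1 \right)} + 5\right) \left(W + 1\right)\right)^{2} = \left(\left(5 - 5\right) + \left(\left(-5 - -1\right) + 5\right) \left(- \frac{2}{3} + 1\right)\right)^{2} = \left(\left(5 - 5\right) + \left(\left(-5 + 1\right) + 5\right) \frac{1}{3}\right)^{2} = \left(0 + \left(-4 + 5\right) \frac{1}{3}\right)^{2} = \left(0 + 1 \cdot \frac{1}{3}\right)^{2} = \left(0 + \frac{1}{3}\right)^{2} = \left(\frac{1}{3}\right)^{2} = \frac{1}{9}$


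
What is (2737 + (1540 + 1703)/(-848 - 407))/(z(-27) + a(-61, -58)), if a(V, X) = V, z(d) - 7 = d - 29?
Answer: -155986/6275 ≈ -24.858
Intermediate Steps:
z(d) = -22 + d (z(d) = 7 + (d - 29) = 7 + (-29 + d) = -22 + d)
(2737 + (1540 + 1703)/(-848 - 407))/(z(-27) + a(-61, -58)) = (2737 + (1540 + 1703)/(-848 - 407))/((-22 - 27) - 61) = (2737 + 3243/(-1255))/(-49 - 61) = (2737 + 3243*(-1/1255))/(-110) = (2737 - 3243/1255)*(-1/110) = (3431692/1255)*(-1/110) = -155986/6275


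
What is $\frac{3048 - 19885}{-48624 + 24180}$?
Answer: $\frac{16837}{24444} \approx 0.6888$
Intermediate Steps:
$\frac{3048 - 19885}{-48624 + 24180} = - \frac{16837}{-24444} = \left(-16837\right) \left(- \frac{1}{24444}\right) = \frac{16837}{24444}$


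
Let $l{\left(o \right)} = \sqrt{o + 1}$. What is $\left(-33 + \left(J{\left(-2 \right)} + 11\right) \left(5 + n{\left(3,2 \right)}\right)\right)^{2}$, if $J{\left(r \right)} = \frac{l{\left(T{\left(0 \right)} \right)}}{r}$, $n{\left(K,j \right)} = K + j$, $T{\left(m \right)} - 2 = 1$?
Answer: $4489$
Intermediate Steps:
$T{\left(m \right)} = 3$ ($T{\left(m \right)} = 2 + 1 = 3$)
$l{\left(o \right)} = \sqrt{1 + o}$
$J{\left(r \right)} = \frac{2}{r}$ ($J{\left(r \right)} = \frac{\sqrt{1 + 3}}{r} = \frac{\sqrt{4}}{r} = \frac{2}{r}$)
$\left(-33 + \left(J{\left(-2 \right)} + 11\right) \left(5 + n{\left(3,2 \right)}\right)\right)^{2} = \left(-33 + \left(\frac{2}{-2} + 11\right) \left(5 + \left(3 + 2\right)\right)\right)^{2} = \left(-33 + \left(2 \left(- \frac{1}{2}\right) + 11\right) \left(5 + 5\right)\right)^{2} = \left(-33 + \left(-1 + 11\right) 10\right)^{2} = \left(-33 + 10 \cdot 10\right)^{2} = \left(-33 + 100\right)^{2} = 67^{2} = 4489$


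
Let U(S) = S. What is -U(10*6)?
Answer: -60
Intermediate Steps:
-U(10*6) = -10*6 = -1*60 = -60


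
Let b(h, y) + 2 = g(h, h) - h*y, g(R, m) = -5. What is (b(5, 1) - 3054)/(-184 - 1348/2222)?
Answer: 567721/34183 ≈ 16.608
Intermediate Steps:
b(h, y) = -7 - h*y (b(h, y) = -2 + (-5 - h*y) = -7 - h*y)
(b(5, 1) - 3054)/(-184 - 1348/2222) = ((-7 - 1*5*1) - 3054)/(-184 - 1348/2222) = ((-7 - 5) - 3054)/(-184 - 1348*1/2222) = (-12 - 3054)/(-184 - 674/1111) = -3066/(-205098/1111) = -3066*(-1111/205098) = 567721/34183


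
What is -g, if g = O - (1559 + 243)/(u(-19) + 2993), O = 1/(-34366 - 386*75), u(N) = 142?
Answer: 10372597/18045060 ≈ 0.57482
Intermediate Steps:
O = -1/63316 (O = 1/(-34366 - 28950) = 1/(-63316) = -1/63316 ≈ -1.5794e-5)
g = -10372597/18045060 (g = -1/63316 - (1559 + 243)/(142 + 2993) = -1/63316 - 1802/3135 = -10372597/18045060 ≈ -0.57482)
-g = -1*(-10372597/18045060) = 10372597/18045060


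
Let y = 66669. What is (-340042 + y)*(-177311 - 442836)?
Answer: 169531445831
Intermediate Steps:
(-340042 + y)*(-177311 - 442836) = (-340042 + 66669)*(-177311 - 442836) = -273373*(-620147) = 169531445831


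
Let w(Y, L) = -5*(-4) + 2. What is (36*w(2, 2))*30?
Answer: 23760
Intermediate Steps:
w(Y, L) = 22 (w(Y, L) = 20 + 2 = 22)
(36*w(2, 2))*30 = (36*22)*30 = 792*30 = 23760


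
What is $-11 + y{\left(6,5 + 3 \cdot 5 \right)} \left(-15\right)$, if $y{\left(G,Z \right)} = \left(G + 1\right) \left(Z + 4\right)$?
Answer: $-2531$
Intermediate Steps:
$y{\left(G,Z \right)} = \left(1 + G\right) \left(4 + Z\right)$
$-11 + y{\left(6,5 + 3 \cdot 5 \right)} \left(-15\right) = -11 + \left(4 + \left(5 + 3 \cdot 5\right) + 4 \cdot 6 + 6 \left(5 + 3 \cdot 5\right)\right) \left(-15\right) = -11 + \left(4 + \left(5 + 15\right) + 24 + 6 \left(5 + 15\right)\right) \left(-15\right) = -11 + \left(4 + 20 + 24 + 6 \cdot 20\right) \left(-15\right) = -11 + \left(4 + 20 + 24 + 120\right) \left(-15\right) = -11 + 168 \left(-15\right) = -11 - 2520 = -2531$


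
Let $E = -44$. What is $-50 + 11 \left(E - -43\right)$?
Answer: $-61$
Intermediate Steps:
$-50 + 11 \left(E - -43\right) = -50 + 11 \left(-44 - -43\right) = -50 + 11 \left(-44 + 43\right) = -50 + 11 \left(-1\right) = -50 - 11 = -61$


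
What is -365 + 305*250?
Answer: 75885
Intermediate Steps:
-365 + 305*250 = -365 + 76250 = 75885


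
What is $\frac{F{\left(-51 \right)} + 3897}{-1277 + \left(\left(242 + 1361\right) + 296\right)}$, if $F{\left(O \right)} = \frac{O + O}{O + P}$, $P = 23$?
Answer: $\frac{54609}{8708} \approx 6.2711$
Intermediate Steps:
$F{\left(O \right)} = \frac{2 O}{23 + O}$ ($F{\left(O \right)} = \frac{O + O}{O + 23} = \frac{2 O}{23 + O}$)
$\frac{F{\left(-51 \right)} + 3897}{-1277 + \left(\left(242 + 1361\right) + 296\right)} = \frac{2 \left(-51\right) \frac{1}{23 - 51} + 3897}{-1277 + \left(\left(242 + 1361\right) + 296\right)} = \frac{2 \left(-51\right) \frac{1}{-28} + 3897}{-1277 + \left(1603 + 296\right)} = \frac{2 \left(-51\right) \left(- \frac{1}{28}\right) + 3897}{-1277 + 1899} = \frac{\frac{51}{14} + 3897}{622} = \frac{54609}{14} \cdot \frac{1}{622} = \frac{54609}{8708}$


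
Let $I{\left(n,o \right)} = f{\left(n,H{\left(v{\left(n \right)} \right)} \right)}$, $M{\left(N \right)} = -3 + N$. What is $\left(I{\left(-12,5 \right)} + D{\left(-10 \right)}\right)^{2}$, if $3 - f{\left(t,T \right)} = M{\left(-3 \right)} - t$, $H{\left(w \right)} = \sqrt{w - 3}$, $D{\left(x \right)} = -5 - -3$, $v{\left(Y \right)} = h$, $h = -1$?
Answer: $25$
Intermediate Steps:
$v{\left(Y \right)} = -1$
$D{\left(x \right)} = -2$ ($D{\left(x \right)} = -5 + 3 = -2$)
$H{\left(w \right)} = \sqrt{-3 + w}$
$f{\left(t,T \right)} = 9 + t$ ($f{\left(t,T \right)} = 3 - \left(\left(-3 - 3\right) - t\right) = 3 - \left(-6 - t\right) = 3 + \left(6 + t\right) = 9 + t$)
$I{\left(n,o \right)} = 9 + n$
$\left(I{\left(-12,5 \right)} + D{\left(-10 \right)}\right)^{2} = \left(\left(9 - 12\right) - 2\right)^{2} = \left(-3 - 2\right)^{2} = \left(-5\right)^{2} = 25$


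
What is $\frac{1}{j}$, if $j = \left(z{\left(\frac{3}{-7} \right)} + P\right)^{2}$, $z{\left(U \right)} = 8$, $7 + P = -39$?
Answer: $\frac{1}{1444} \approx 0.00069252$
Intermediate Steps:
$P = -46$ ($P = -7 - 39 = -46$)
$j = 1444$ ($j = \left(8 - 46\right)^{2} = \left(-38\right)^{2} = 1444$)
$\frac{1}{j} = \frac{1}{1444}$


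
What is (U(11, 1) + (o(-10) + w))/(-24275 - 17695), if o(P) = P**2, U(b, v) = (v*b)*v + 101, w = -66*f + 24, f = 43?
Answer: 1301/20985 ≈ 0.061997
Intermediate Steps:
w = -2814 (w = -66*43 + 24 = -2838 + 24 = -2814)
U(b, v) = 101 + b*v**2 (U(b, v) = (b*v)*v + 101 = b*v**2 + 101 = 101 + b*v**2)
(U(11, 1) + (o(-10) + w))/(-24275 - 17695) = ((101 + 11*1**2) + ((-10)**2 - 2814))/(-24275 - 17695) = ((101 + 11*1) + (100 - 2814))/(-41970) = ((101 + 11) - 2714)*(-1/41970) = (112 - 2714)*(-1/41970) = -2602*(-1/41970) = 1301/20985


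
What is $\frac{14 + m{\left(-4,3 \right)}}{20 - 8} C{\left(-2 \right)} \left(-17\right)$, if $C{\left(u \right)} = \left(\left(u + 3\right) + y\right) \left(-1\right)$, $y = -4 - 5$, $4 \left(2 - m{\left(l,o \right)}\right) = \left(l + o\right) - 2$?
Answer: $- \frac{1139}{6} \approx -189.83$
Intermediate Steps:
$m{\left(l,o \right)} = \frac{5}{2} - \frac{l}{4} - \frac{o}{4}$ ($m{\left(l,o \right)} = 2 - \frac{\left(l + o\right) - 2}{4} = 2 - \frac{-2 + l + o}{4} = 2 - \left(- \frac{1}{2} + \frac{l}{4} + \frac{o}{4}\right) = \frac{5}{2} - \frac{l}{4} - \frac{o}{4}$)
$y = -9$
$C{\left(u \right)} = 6 - u$ ($C{\left(u \right)} = \left(\left(u + 3\right) - 9\right) \left(-1\right) = \left(\left(3 + u\right) - 9\right) \left(-1\right) = \left(-6 + u\right) \left(-1\right) = 6 - u$)
$\frac{14 + m{\left(-4,3 \right)}}{20 - 8} C{\left(-2 \right)} \left(-17\right) = \frac{14 - - \frac{11}{4}}{20 - 8} \left(6 - -2\right) \left(-17\right) = \frac{14 + \left(\frac{5}{2} + 1 - \frac{3}{4}\right)}{12} \left(6 + 2\right) \left(-17\right) = \left(14 + \frac{11}{4}\right) \frac{1}{12} \cdot 8 \left(-17\right) = \frac{67}{4} \cdot \frac{1}{12} \cdot 8 \left(-17\right) = \frac{67}{48} \cdot 8 \left(-17\right) = \frac{67}{6} \left(-17\right) = - \frac{1139}{6}$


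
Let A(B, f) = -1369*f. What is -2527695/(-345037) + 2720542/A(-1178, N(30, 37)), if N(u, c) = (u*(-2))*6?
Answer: 1092218426927/85024017540 ≈ 12.846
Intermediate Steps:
N(u, c) = -12*u (N(u, c) = -2*u*6 = -12*u)
-2527695/(-345037) + 2720542/A(-1178, N(30, 37)) = -2527695/(-345037) + 2720542/((-(-16428)*30)) = -2527695*(-1/345037) + 2720542/((-1369*(-360))) = 2527695/345037 + 2720542/492840 = 2527695/345037 + 2720542*(1/492840) = 2527695/345037 + 1360271/246420 = 1092218426927/85024017540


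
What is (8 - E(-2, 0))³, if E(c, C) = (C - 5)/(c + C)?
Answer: 1331/8 ≈ 166.38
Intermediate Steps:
E(c, C) = (-5 + C)/(C + c)
(8 - E(-2, 0))³ = (8 - (-5 + 0)/(0 - 2))³ = (8 - (-5)/(-2))³ = (8 - (-1)*(-5)/2)³ = (8 - 1*5/2)³ = (8 - 5/2)³ = (11/2)³ = 1331/8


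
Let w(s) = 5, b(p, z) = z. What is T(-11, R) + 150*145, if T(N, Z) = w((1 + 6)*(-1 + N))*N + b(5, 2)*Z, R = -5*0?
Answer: 21695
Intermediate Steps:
R = 0
T(N, Z) = 2*Z + 5*N (T(N, Z) = 5*N + 2*Z = 2*Z + 5*N)
T(-11, R) + 150*145 = (2*0 + 5*(-11)) + 150*145 = (0 - 55) + 21750 = -55 + 21750 = 21695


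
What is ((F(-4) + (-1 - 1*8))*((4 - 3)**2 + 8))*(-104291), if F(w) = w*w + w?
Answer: -2815857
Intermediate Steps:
F(w) = w + w**2 (F(w) = w**2 + w = w + w**2)
((F(-4) + (-1 - 1*8))*((4 - 3)**2 + 8))*(-104291) = ((-4*(1 - 4) + (-1 - 1*8))*((4 - 3)**2 + 8))*(-104291) = ((-4*(-3) + (-1 - 8))*(1**2 + 8))*(-104291) = ((12 - 9)*(1 + 8))*(-104291) = (3*9)*(-104291) = 27*(-104291) = -2815857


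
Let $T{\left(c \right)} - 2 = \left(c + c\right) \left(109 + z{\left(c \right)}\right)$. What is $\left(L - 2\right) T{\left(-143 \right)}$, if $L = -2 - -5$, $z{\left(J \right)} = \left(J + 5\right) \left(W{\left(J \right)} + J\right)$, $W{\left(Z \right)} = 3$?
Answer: $-5556692$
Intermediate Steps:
$z{\left(J \right)} = \left(3 + J\right) \left(5 + J\right)$ ($z{\left(J \right)} = \left(J + 5\right) \left(3 + J\right) = \left(5 + J\right) \left(3 + J\right) = \left(3 + J\right) \left(5 + J\right)$)
$L = 3$ ($L = -2 + 5 = 3$)
$T{\left(c \right)} = 2 + 2 c \left(124 + c^{2} + 8 c\right)$ ($T{\left(c \right)} = 2 + \left(c + c\right) \left(109 + \left(15 + c^{2} + 8 c\right)\right) = 2 + 2 c \left(124 + c^{2} + 8 c\right)$)
$\left(L - 2\right) T{\left(-143 \right)} = \left(3 - 2\right) \left(2 + 2 \left(-143\right)^{3} + 16 \left(-143\right)^{2} + 248 \left(-143\right)\right) = \left(3 - 2\right) \left(2 + 2 \left(-2924207\right) + 16 \cdot 20449 - 35464\right) = 1 \left(2 - 5848414 + 327184 - 35464\right) = 1 \left(-5556692\right) = -5556692$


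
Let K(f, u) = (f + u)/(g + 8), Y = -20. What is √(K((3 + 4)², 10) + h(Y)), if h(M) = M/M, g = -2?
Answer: √390/6 ≈ 3.2914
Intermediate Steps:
K(f, u) = f/6 + u/6 (K(f, u) = (f + u)/(-2 + 8) = (f + u)/6 = (f + u)*(⅙) = f/6 + u/6)
h(M) = 1
√(K((3 + 4)², 10) + h(Y)) = √(((3 + 4)²/6 + (⅙)*10) + 1) = √(((⅙)*7² + 5/3) + 1) = √(((⅙)*49 + 5/3) + 1) = √((49/6 + 5/3) + 1) = √(59/6 + 1) = √(65/6) = √390/6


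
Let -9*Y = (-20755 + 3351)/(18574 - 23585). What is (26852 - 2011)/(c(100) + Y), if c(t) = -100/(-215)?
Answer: 48173083137/153608 ≈ 3.1361e+5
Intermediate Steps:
Y = -17404/45099 (Y = -(-20755 + 3351)/(9*(18574 - 23585)) = -(-17404)/(9*(-5011)) = -(-17404)*(-1)/(9*5011) = -⅑*17404/5011 = -17404/45099 ≈ -0.38591)
c(t) = 20/43 (c(t) = -100*(-1/215) = 20/43)
(26852 - 2011)/(c(100) + Y) = (26852 - 2011)/(20/43 - 17404/45099) = 24841/(153608/1939257) = 24841*(1939257/153608) = 48173083137/153608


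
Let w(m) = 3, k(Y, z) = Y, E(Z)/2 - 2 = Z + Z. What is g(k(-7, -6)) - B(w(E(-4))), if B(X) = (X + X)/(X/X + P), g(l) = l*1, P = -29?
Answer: -95/14 ≈ -6.7857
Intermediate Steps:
E(Z) = 4 + 4*Z (E(Z) = 4 + 2*(Z + Z) = 4 + 2*(2*Z) = 4 + 4*Z)
g(l) = l
B(X) = -X/14 (B(X) = (X + X)/(X/X - 29) = (2*X)/(1 - 29) = (2*X)/(-28) = (2*X)*(-1/28) = -X/14)
g(k(-7, -6)) - B(w(E(-4))) = -7 - (-1)*3/14 = -7 - 1*(-3/14) = -7 + 3/14 = -95/14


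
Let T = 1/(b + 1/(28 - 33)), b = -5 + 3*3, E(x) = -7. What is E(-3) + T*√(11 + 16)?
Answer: -7 + 15*√3/19 ≈ -5.6326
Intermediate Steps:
b = 4 (b = -5 + 9 = 4)
T = 5/19 (T = 1/(4 + 1/(28 - 33)) = 1/(4 + 1/(-5)) = 1/(4 - ⅕) = 1/(19/5) = 5/19 ≈ 0.26316)
E(-3) + T*√(11 + 16) = -7 + 5*√(11 + 16)/19 = -7 + 5*√27/19 = -7 + 5*(3*√3)/19 = -7 + 15*√3/19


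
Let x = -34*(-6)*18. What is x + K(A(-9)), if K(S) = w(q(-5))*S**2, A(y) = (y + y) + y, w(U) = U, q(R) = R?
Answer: 27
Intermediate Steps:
A(y) = 3*y (A(y) = 2*y + y = 3*y)
K(S) = -5*S**2
x = 3672 (x = 204*18 = 3672)
x + K(A(-9)) = 3672 - 5*(3*(-9))**2 = 3672 - 5*(-27)**2 = 3672 - 5*729 = 3672 - 3645 = 27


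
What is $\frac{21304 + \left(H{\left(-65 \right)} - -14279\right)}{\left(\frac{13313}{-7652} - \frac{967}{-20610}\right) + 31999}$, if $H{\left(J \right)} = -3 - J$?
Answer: $\frac{2810745839700}{2523111175417} \approx 1.114$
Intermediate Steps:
$\frac{21304 + \left(H{\left(-65 \right)} - -14279\right)}{\left(\frac{13313}{-7652} - \frac{967}{-20610}\right) + 31999} = \frac{21304 - -14341}{\left(\frac{13313}{-7652} - \frac{967}{-20610}\right) + 31999} = \frac{21304 + \left(\left(-3 + 65\right) + 14279\right)}{\left(13313 \left(- \frac{1}{7652}\right) - - \frac{967}{20610}\right) + 31999} = \frac{21304 + \left(62 + 14279\right)}{\left(- \frac{13313}{7652} + \frac{967}{20610}\right) + 31999} = \frac{21304 + 14341}{- \frac{133490723}{78853860} + 31999} = \frac{35645}{\frac{2523111175417}{78853860}} = 35645 \cdot \frac{78853860}{2523111175417} = \frac{2810745839700}{2523111175417}$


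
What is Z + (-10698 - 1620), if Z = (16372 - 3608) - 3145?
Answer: -2699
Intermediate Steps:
Z = 9619 (Z = 12764 - 3145 = 9619)
Z + (-10698 - 1620) = 9619 + (-10698 - 1620) = 9619 - 12318 = -2699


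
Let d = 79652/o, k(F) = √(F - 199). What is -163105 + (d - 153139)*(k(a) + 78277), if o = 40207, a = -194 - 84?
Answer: -481972146294252/40207 - 18471540363*I*√53/40207 ≈ -1.1987e+10 - 3.3446e+6*I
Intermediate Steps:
a = -278
k(F) = √(-199 + F)
d = 79652/40207 ≈ 1.9810
-163105 + (d - 153139)*(k(a) + 78277) = -163105 + (79652/40207 - 153139)*(√(-199 - 278) + 78277) = -163105 - 6157180121*(√(-477) + 78277)/40207 = -163105 - 6157180121*(3*I*√53 + 78277)/40207 = -163105 - 6157180121*(78277 + 3*I*√53)/40207 = -163105 + (-481965588331517/40207 - 18471540363*I*√53/40207) = -481972146294252/40207 - 18471540363*I*√53/40207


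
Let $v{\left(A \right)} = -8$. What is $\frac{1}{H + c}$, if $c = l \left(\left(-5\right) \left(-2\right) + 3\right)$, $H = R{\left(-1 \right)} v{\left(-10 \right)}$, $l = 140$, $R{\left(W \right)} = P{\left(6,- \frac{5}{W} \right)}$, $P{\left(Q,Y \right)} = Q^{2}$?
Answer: $\frac{1}{1532} \approx 0.00065274$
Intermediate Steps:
$R{\left(W \right)} = 36$ ($R{\left(W \right)} = 6^{2} = 36$)
$H = -288$ ($H = 36 \left(-8\right) = -288$)
$c = 1820$ ($c = 140 \left(\left(-5\right) \left(-2\right) + 3\right) = 140 \left(10 + 3\right) = 140 \cdot 13 = 1820$)
$\frac{1}{H + c} = \frac{1}{-288 + 1820} = \frac{1}{1532}$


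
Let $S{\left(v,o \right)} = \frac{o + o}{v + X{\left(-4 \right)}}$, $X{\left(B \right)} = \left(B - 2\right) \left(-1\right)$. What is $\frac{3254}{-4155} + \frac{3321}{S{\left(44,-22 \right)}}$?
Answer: $- \frac{345040463}{91410} \approx -3774.6$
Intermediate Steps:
$X{\left(B \right)} = 2 - B$ ($X{\left(B \right)} = \left(-2 + B\right) \left(-1\right) = 2 - B$)
$S{\left(v,o \right)} = \frac{2 o}{6 + v}$ ($S{\left(v,o \right)} = \frac{o + o}{v + \left(2 - -4\right)} = \frac{2 o}{v + \left(2 + 4\right)} = \frac{2 o}{v + 6} = \frac{2 o}{6 + v}$)
$\frac{3254}{-4155} + \frac{3321}{S{\left(44,-22 \right)}} = \frac{3254}{-4155} + \frac{3321}{2 \left(-22\right) \frac{1}{6 + 44}} = 3254 \left(- \frac{1}{4155}\right) + \frac{3321}{2 \left(-22\right) \frac{1}{50}} = - \frac{3254}{4155} + \frac{3321}{2 \left(-22\right) \frac{1}{50}} = - \frac{3254}{4155} + \frac{3321}{- \frac{22}{25}} = - \frac{3254}{4155} + 3321 \left(- \frac{25}{22}\right) = - \frac{3254}{4155} - \frac{83025}{22} = - \frac{345040463}{91410}$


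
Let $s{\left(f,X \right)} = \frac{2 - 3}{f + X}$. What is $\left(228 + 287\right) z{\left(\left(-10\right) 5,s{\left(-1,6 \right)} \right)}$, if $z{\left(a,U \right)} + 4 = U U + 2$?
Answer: $- \frac{5047}{5} \approx -1009.4$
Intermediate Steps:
$s{\left(f,X \right)} = - \frac{1}{X + f}$
$z{\left(a,U \right)} = -2 + U^{2}$ ($z{\left(a,U \right)} = -4 + \left(U U + 2\right) = -4 + \left(U^{2} + 2\right) = -4 + \left(2 + U^{2}\right) = -2 + U^{2}$)
$\left(228 + 287\right) z{\left(\left(-10\right) 5,s{\left(-1,6 \right)} \right)} = \left(228 + 287\right) \left(-2 + \left(- \frac{1}{6 - 1}\right)^{2}\right) = 515 \left(-2 + \left(- \frac{1}{5}\right)^{2}\right) = 515 \left(-2 + \frac{1}{25}\right) = 515 \left(- \frac{49}{25}\right) = - \frac{5047}{5}$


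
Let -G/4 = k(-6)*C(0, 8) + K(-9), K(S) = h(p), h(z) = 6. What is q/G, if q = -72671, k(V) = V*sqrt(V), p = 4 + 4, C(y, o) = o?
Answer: 72671/9240 + 72671*I*sqrt(6)/1155 ≈ 7.8648 + 154.12*I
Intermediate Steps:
p = 8
K(S) = 6
k(V) = V**(3/2)
G = -24 + 192*I*sqrt(6) (G = -4*((-6)**(3/2)*8 + 6) = -4*(-6*I*sqrt(6)*8 + 6) = -4*(-48*I*sqrt(6) + 6) = -4*(6 - 48*I*sqrt(6)) = -24 + 192*I*sqrt(6) ≈ -24.0 + 470.3*I)
q/G = -72671/(-24 + 192*I*sqrt(6))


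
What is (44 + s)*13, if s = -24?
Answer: 260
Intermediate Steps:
(44 + s)*13 = (44 - 24)*13 = 20*13 = 260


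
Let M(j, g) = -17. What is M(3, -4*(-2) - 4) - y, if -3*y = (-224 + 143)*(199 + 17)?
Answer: -5849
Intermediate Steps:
y = 5832 (y = -(-224 + 143)*(199 + 17)/3 = -(-27)*216 = -1/3*(-17496) = 5832)
M(3, -4*(-2) - 4) - y = -17 - 1*5832 = -17 - 5832 = -5849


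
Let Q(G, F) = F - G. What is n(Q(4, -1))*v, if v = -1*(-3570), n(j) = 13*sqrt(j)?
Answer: 46410*I*sqrt(5) ≈ 1.0378e+5*I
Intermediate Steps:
v = 3570
n(Q(4, -1))*v = (13*sqrt(-1 - 1*4))*3570 = (13*sqrt(-1 - 4))*3570 = (13*sqrt(-5))*3570 = (13*(I*sqrt(5)))*3570 = (13*I*sqrt(5))*3570 = 46410*I*sqrt(5)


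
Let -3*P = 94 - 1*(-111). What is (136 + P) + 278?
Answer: 1037/3 ≈ 345.67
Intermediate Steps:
P = -205/3 (P = -(94 - 1*(-111))/3 = -(94 + 111)/3 = -1/3*205 = -205/3 ≈ -68.333)
(136 + P) + 278 = (136 - 205/3) + 278 = 203/3 + 278 = 1037/3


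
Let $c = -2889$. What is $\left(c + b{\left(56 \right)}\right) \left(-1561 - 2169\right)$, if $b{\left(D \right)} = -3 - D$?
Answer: $10996040$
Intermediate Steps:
$\left(c + b{\left(56 \right)}\right) \left(-1561 - 2169\right) = \left(-2889 - 59\right) \left(-1561 - 2169\right) = \left(-2889 - 59\right) \left(-3730\right) = \left(-2948\right) \left(-3730\right) = 10996040$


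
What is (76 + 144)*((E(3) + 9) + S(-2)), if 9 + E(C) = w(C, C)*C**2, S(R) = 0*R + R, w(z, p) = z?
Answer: 5500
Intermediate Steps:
S(R) = R (S(R) = 0 + R = R)
E(C) = -9 + C**3 (E(C) = -9 + C*C**2 = -9 + C**3)
(76 + 144)*((E(3) + 9) + S(-2)) = (76 + 144)*(((-9 + 3**3) + 9) - 2) = 220*(((-9 + 27) + 9) - 2) = 220*((18 + 9) - 2) = 220*(27 - 2) = 220*25 = 5500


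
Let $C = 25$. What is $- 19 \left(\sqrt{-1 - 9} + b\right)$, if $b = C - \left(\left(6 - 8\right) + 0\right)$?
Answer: $-513 - 19 i \sqrt{10} \approx -513.0 - 60.083 i$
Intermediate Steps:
$b = 27$ ($b = 25 - \left(\left(6 - 8\right) + 0\right) = 25 - \left(-2 + 0\right) = 25 - -2 = 25 + 2 = 27$)
$- 19 \left(\sqrt{-1 - 9} + b\right) = - 19 \left(\sqrt{-1 - 9} + 27\right) = - 19 \left(\sqrt{-10} + 27\right) = - 19 \left(i \sqrt{10} + 27\right) = - 19 \left(27 + i \sqrt{10}\right) = -513 - 19 i \sqrt{10}$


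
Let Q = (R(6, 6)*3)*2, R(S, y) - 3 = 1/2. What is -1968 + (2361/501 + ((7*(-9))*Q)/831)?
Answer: -90893360/46259 ≈ -1964.9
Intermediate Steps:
R(S, y) = 7/2 (R(S, y) = 3 + 1/2 = 3 + 1*(½) = 3 + ½ = 7/2)
Q = 21 (Q = ((7/2)*3)*2 = (21/2)*2 = 21)
-1968 + (2361/501 + ((7*(-9))*Q)/831) = -1968 + (2361/501 + ((7*(-9))*21)/831) = -1968 + (2361*(1/501) - 63*21*(1/831)) = -1968 + (787/167 - 1323*1/831) = -1968 + (787/167 - 441/277) = -1968 + 144352/46259 = -90893360/46259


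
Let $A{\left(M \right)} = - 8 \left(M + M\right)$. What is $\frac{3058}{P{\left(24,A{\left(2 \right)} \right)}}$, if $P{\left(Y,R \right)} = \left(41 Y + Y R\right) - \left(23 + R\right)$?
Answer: $\frac{3058}{225} \approx 13.591$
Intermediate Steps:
$A{\left(M \right)} = - 16 M$ ($A{\left(M \right)} = - 8 \cdot 2 M = - 16 M$)
$P{\left(Y,R \right)} = -23 - R + 41 Y + R Y$ ($P{\left(Y,R \right)} = \left(41 Y + R Y\right) - \left(23 + R\right) = -23 - R + 41 Y + R Y$)
$\frac{3058}{P{\left(24,A{\left(2 \right)} \right)}} = \frac{3058}{-23 - \left(-16\right) 2 + 41 \cdot 24 + \left(-16\right) 2 \cdot 24} = \frac{3058}{-23 - -32 + 984 - 768} = \frac{3058}{-23 + 32 + 984 - 768} = \frac{3058}{225}$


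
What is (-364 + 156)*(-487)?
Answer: 101296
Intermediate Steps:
(-364 + 156)*(-487) = -208*(-487) = 101296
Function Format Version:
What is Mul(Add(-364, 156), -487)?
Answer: 101296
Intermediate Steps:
Mul(Add(-364, 156), -487) = Mul(-208, -487) = 101296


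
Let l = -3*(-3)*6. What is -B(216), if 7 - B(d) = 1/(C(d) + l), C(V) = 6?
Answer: -419/60 ≈ -6.9833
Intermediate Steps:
l = 54 (l = 9*6 = 54)
B(d) = 419/60 (B(d) = 7 - 1/(6 + 54) = 7 - 1/60 = 419/60)
-B(216) = -1*419/60 = -419/60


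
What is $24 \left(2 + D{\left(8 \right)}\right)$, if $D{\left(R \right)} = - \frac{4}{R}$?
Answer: $36$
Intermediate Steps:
$24 \left(2 + D{\left(8 \right)}\right) = 24 \left(2 - \frac{4}{8}\right) = 24 \left(2 - \frac{1}{2}\right) = 24 \cdot \frac{3}{2} = 36$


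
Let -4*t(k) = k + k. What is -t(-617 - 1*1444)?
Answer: -2061/2 ≈ -1030.5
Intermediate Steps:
t(k) = -k/2 (t(k) = -(k + k)/4 = -k/2)
-t(-617 - 1*1444) = -(-1)*(-617 - 1*1444)/2 = -(-1)*(-617 - 1444)/2 = -(-1)*(-2061)/2 = -1*2061/2 = -2061/2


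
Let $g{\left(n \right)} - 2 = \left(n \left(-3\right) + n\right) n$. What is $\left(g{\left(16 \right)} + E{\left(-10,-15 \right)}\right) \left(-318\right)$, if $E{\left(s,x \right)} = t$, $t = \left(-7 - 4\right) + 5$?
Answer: $164088$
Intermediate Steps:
$t = -6$ ($t = -11 + 5 = -6$)
$g{\left(n \right)} = 2 - 2 n^{2}$ ($g{\left(n \right)} = 2 + \left(n \left(-3\right) + n\right) n = 2 + \left(- 3 n + n\right) n = 2 + - 2 n n = 2 - 2 n^{2}$)
$E{\left(s,x \right)} = -6$
$\left(g{\left(16 \right)} + E{\left(-10,-15 \right)}\right) \left(-318\right) = \left(\left(2 - 2 \cdot 16^{2}\right) - 6\right) \left(-318\right) = \left(\left(2 - 512\right) - 6\right) \left(-318\right) = \left(-510 - 6\right) \left(-318\right) = \left(-516\right) \left(-318\right) = 164088$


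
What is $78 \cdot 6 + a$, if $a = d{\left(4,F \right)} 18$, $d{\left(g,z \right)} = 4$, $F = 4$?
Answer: $540$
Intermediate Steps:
$a = 72$ ($a = 4 \cdot 18 = 72$)
$78 \cdot 6 + a = 78 \cdot 6 + 72 = 468 + 72 = 540$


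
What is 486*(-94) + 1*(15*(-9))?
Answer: -45819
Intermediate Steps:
486*(-94) + 1*(15*(-9)) = -45684 + 1*(-135) = -45684 - 135 = -45819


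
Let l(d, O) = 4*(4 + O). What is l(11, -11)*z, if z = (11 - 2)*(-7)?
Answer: 1764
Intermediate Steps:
l(d, O) = 16 + 4*O
z = -63 (z = 9*(-7) = -63)
l(11, -11)*z = (16 + 4*(-11))*(-63) = (16 - 44)*(-63) = -28*(-63) = 1764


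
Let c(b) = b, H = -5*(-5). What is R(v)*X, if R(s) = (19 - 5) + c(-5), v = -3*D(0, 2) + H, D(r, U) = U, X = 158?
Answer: 1422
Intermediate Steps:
H = 25
v = 19 (v = -3*2 + 25 = -6 + 25 = 19)
R(s) = 9 (R(s) = (19 - 5) - 5 = 14 - 5 = 9)
R(v)*X = 9*158 = 1422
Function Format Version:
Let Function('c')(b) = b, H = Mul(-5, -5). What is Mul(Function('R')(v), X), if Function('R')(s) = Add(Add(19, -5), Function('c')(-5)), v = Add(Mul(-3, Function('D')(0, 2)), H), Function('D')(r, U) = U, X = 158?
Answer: 1422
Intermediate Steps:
H = 25
v = 19 (v = Add(Mul(-3, 2), 25) = Add(-6, 25) = 19)
Function('R')(s) = 9 (Function('R')(s) = Add(Add(19, -5), -5) = Add(14, -5) = 9)
Mul(Function('R')(v), X) = Mul(9, 158) = 1422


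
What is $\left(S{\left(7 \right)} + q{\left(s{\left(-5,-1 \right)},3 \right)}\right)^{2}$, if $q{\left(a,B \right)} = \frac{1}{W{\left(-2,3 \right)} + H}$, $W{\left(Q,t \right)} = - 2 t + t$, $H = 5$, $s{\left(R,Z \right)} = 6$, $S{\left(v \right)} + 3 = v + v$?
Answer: $\frac{529}{4} \approx 132.25$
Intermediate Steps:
$S{\left(v \right)} = -3 + 2 v$ ($S{\left(v \right)} = -3 + \left(v + v\right) = -3 + 2 v$)
$W{\left(Q,t \right)} = - t$
$q{\left(a,B \right)} = \frac{1}{2}$ ($q{\left(a,B \right)} = \frac{1}{\left(-1\right) 3 + 5} = \frac{1}{-3 + 5} = \frac{1}{2}$)
$\left(S{\left(7 \right)} + q{\left(s{\left(-5,-1 \right)},3 \right)}\right)^{2} = \left(\left(-3 + 2 \cdot 7\right) + \frac{1}{2}\right)^{2} = \left(\left(-3 + 14\right) + \frac{1}{2}\right)^{2} = \left(11 + \frac{1}{2}\right)^{2} = \left(\frac{23}{2}\right)^{2} = \frac{529}{4}$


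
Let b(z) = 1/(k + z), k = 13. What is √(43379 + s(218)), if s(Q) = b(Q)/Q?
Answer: √110006027876514/50358 ≈ 208.28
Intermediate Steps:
b(z) = 1/(13 + z)
s(Q) = 1/(Q*(13 + Q)) (s(Q) = 1/((13 + Q)*Q) = 1/(Q*(13 + Q)))
√(43379 + s(218)) = √(43379 + 1/(218*(13 + 218))) = √(43379 + (1/218)/231) = √(43379 + (1/218)*(1/231)) = √(43379 + 1/50358) = √(2184479683/50358) = √110006027876514/50358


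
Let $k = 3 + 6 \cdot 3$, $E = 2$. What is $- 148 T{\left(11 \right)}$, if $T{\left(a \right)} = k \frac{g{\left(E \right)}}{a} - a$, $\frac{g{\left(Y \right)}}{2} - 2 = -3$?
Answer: $\frac{24124}{11} \approx 2193.1$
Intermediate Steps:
$g{\left(Y \right)} = -2$ ($g{\left(Y \right)} = 4 + 2 \left(-3\right) = 4 - 6 = -2$)
$k = 21$ ($k = 3 + 18 = 21$)
$T{\left(a \right)} = - a - \frac{42}{a}$ ($T{\left(a \right)} = 21 \left(- \frac{2}{a}\right) - a = - \frac{42}{a} - a = - a - \frac{42}{a}$)
$- 148 T{\left(11 \right)} = - 148 \left(\left(-1\right) 11 - \frac{42}{11}\right) = - 148 \left(-11 - \frac{42}{11}\right) = \left(-148\right) \left(- \frac{163}{11}\right) = \frac{24124}{11}$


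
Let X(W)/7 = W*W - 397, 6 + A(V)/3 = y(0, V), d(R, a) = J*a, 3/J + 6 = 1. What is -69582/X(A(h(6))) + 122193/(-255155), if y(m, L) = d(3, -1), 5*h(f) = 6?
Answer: 220488739743/3004194970 ≈ 73.394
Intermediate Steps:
J = -⅗ (J = 3/(-6 + 1) = 3/(-5) = 3*(-⅕) = -⅗ ≈ -0.60000)
h(f) = 6/5 (h(f) = (⅕)*6 = 6/5)
d(R, a) = -3*a/5
y(m, L) = ⅗ (y(m, L) = -⅗*(-1) = ⅗)
A(V) = -81/5 (A(V) = -18 + 3*(⅗) = -18 + 9/5 = -81/5)
X(W) = -2779 + 7*W² (X(W) = 7*(W*W - 397) = 7*(W² - 397) = 7*(-397 + W²) = -2779 + 7*W²)
-69582/X(A(h(6))) + 122193/(-255155) = -69582/(-2779 + 7*(-81/5)²) + 122193/(-255155) = -69582/(-2779 + 7*(6561/25)) + 122193*(-1/255155) = -69582/(-2779 + 45927/25) - 122193/255155 = -69582/(-23548/25) - 122193/255155 = -69582*(-25/23548) - 122193/255155 = 869775/11774 - 122193/255155 = 220488739743/3004194970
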